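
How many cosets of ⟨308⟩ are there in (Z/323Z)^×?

By Lagrange's theorem, ord_323(308) divides φ(323) = φ(17·19) = (17−1)·(19−1) = 16·18 = 288 = 2^5 · 3^2.
Divisors of 288: 1, 2, 3, 4, 6, 8, 9, 12, 16, 18, 24, 32, 36, 48, 72, 96, 144, 288.
Evaluate successive powers at the divisors of 288:
308^1 ≡ 308
308^2 ≡ 225
308^3 ≡ 178
308^4 ≡ 237
308^6 ≡ 30
308^8 ≡ 290
308^9 ≡ 172
308^12 ≡ 254
308^16 ≡ 120
308^18 ≡ 191
308^24 ≡ 239
308^32 ≡ 188
308^36 ≡ 305
308^48 ≡ 273
308^72 ≡ 1
The order of 308 is 72, so the subgroup it generates has 72 elements.
[(Z/323Z)^× : ⟨308⟩] = 288/72 = 4.

4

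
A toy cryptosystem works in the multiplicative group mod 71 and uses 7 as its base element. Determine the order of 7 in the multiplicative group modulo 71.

The order of 7 must divide φ(71) = 71 − 1 = 70 = 2 · 5 · 7.
Divisors of 70: 1, 2, 5, 7, 10, 14, 35, 70.
Evaluate successive powers at the divisors of 70:
7^1 ≡ 7
7^2 ≡ 49
7^5 ≡ 51
7^7 ≡ 14
7^10 ≡ 45
7^14 ≡ 54
7^35 ≡ 70
7^70 ≡ 1
The smallest such exponent is 70, so the order of 7 is 70.

70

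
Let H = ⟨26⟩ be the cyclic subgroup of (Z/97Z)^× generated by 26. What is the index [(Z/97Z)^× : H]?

ord(26) | φ(97) = 97 − 1 = 96 = 2^5 · 3.
Divisors of 96: 1, 2, 3, 4, 6, 8, 12, 16, 24, 32, 48, 96.
Compute 26^d (mod 97) for the divisors d until we hit 1:
26^1 ≡ 26
26^2 ≡ 94
26^3 ≡ 19
26^4 ≡ 9
26^6 ≡ 70
26^8 ≡ 81
26^12 ≡ 50
26^16 ≡ 62
26^24 ≡ 75
26^32 ≡ 61
26^48 ≡ 96
26^96 ≡ 1
Thus |⟨26⟩| = ord(26) = 96.
Index = |(Z/97Z)^×| / |⟨26⟩| = 96 / 96 = 1.

1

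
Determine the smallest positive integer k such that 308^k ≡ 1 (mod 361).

The order of 308 must divide φ(361) = φ(19^2) = 19·(19−1) = 342 = 2 · 3^2 · 19.
Divisors of 342: 1, 2, 3, 6, 9, 18, 19, 38, 57, 114, 171, 342.
Compute 308^d (mod 361) for the divisors d until we hit 1:
308^1 ≡ 308
308^2 ≡ 282
308^3 ≡ 216
308^6 ≡ 87
308^9 ≡ 20
308^18 ≡ 39
308^19 ≡ 99
308^38 ≡ 54
308^57 ≡ 292
308^114 ≡ 68
308^171 ≡ 1
Hence ord(308) = 171.

171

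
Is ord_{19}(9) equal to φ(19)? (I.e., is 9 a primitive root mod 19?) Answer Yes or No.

No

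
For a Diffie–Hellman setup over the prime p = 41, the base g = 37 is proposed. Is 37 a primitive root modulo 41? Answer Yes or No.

No

φ(41) = 41 − 1 = 40 = 2^3 · 5.
An element g generates (Z/41Z)^× iff g^(40/q) ≢ 1 (mod 41) for each prime q ∈ {2, 5}.
37^20 ≡ 1 (mod 41)  [q = 2: ≡ 1 ✗]
37^8 ≡ 18 (mod 41)  [q = 5: ≢ 1 ✓]
Since 37^20 ≡ 1, the order of 37 divides 20 < 40, so 37 is not a primitive root.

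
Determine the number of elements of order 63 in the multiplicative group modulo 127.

36

φ(127) = 127 − 1 = 126 = 2 · 3^2 · 7.
Since (Z/127Z)^× is cyclic of order 126, the number of elements of order d is φ(d) when d | 126 and 0 otherwise.
63 = 3^2 · 7 divides 126, and φ(63) = 36.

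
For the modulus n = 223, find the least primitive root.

3

φ(223) = 223 − 1 = 222 = 2 · 3 · 37.
g is a primitive root iff g^(222/q) ≢ 1 (mod 223) for each prime q ∈ {2, 3, 37}.
g = 2: 2^111 ≡ 1 — hits 1, so not a primitive root.
g = 3: 3^111 ≡ 222; 3^74 ≡ 183; 3^6 ≡ 60 — none is 1, so 3 is a primitive root.
The smallest primitive root modulo 223 is 3.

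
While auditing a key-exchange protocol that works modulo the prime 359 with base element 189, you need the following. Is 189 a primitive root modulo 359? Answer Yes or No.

φ(359) = 359 − 1 = 358 = 2 · 179.
An element g generates (Z/359Z)^× iff g^(358/q) ≢ 1 (mod 359) for each prime q ∈ {2, 179}.
189^179 ≡ 358 (mod 359)  [q = 2: ≢ 1 ✓]
189^2 ≡ 180 (mod 359)  [q = 179: ≢ 1 ✓]
All checks pass, so 189 has order 358 and is a primitive root modulo 359.

Yes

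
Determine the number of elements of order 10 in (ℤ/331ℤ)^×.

φ(331) = 331 − 1 = 330 = 2 · 3 · 5 · 11.
In a cyclic group of order 330, there are φ(d) elements of order d for each divisor d of 330, and zero for non-divisors.
10 = 2 · 5 divides 330, and φ(10) = 4.

4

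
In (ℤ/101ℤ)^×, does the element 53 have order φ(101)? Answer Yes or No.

Yes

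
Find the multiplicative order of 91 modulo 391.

The order of 91 must divide φ(391) = φ(17·23) = (17−1)·(23−1) = 16·22 = 352 = 2^5 · 11.
Divisors of 352: 1, 2, 4, 8, 11, 16, 22, 32, 44, 88, 176, 352.
Test each divisor d:
91^1 ≡ 91
91^2 ≡ 70
91^4 ≡ 208
91^8 ≡ 254
91^11 ≡ 22
91^16 ≡ 1
Therefore the multiplicative order of 91 modulo 391 is 16.

16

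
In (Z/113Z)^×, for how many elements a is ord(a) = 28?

12

φ(113) = 113 − 1 = 112 = 2^4 · 7.
(Z/113Z)^× is cyclic (|G| = 112); a cyclic group of order m has exactly φ(d) elements of each order d | m, and none otherwise.
28 = 2^2 · 7 divides 112, and φ(28) = 12.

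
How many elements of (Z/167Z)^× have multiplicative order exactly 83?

82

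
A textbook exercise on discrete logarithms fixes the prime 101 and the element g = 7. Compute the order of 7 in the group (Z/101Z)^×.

100

ord(7) | φ(101) = 101 − 1 = 100 = 2^2 · 5^2.
Divisors of 100: 1, 2, 4, 5, 10, 20, 25, 50, 100.
Compute 7^d (mod 101) for the divisors d until we hit 1:
7^1 ≡ 7 (mod 101)
7^2 ≡ 49 (mod 101)
7^4 ≡ 78 (mod 101)
7^5 ≡ 41 (mod 101)
7^10 ≡ 65 (mod 101)
7^20 ≡ 84 (mod 101)
7^25 ≡ 10 (mod 101)
7^50 ≡ 100 (mod 101)
7^100 ≡ 1 (mod 101) ✓
Hence ord(7) = 100.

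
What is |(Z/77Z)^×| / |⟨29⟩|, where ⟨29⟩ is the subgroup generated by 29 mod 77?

6

The order of 29 must divide φ(77) = φ(7·11) = (7−1)·(11−1) = 6·10 = 60 = 2^2 · 3 · 5.
Divisors of 60: 1, 2, 3, 4, 5, 6, 10, 12, 15, 20, 30, 60.
Evaluate successive powers at the divisors of 60:
29^1 ≡ 29 (mod 77)
29^2 ≡ 71 (mod 77)
29^3 ≡ 57 (mod 77)
29^4 ≡ 36 (mod 77)
29^5 ≡ 43 (mod 77)
29^6 ≡ 15 (mod 77)
29^10 ≡ 1 (mod 77) ✓
So ord_77(29) = 10, hence |⟨29⟩| = 10.
The index is φ(77) / ord(29) = 60 / 10 = 6.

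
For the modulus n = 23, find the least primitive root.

5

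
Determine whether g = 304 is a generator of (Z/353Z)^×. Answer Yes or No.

No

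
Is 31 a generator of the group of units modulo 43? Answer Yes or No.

No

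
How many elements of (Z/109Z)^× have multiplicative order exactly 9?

6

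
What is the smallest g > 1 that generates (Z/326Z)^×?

3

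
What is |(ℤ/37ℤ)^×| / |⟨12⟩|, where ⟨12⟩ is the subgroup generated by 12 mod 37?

Since 12 ∈ (Z/37Z)^×, its order divides φ(37) = 37 − 1 = 36 = 2^2 · 3^2.
Divisors of 36: 1, 2, 3, 4, 6, 9, 12, 18, 36.
Check 12^d mod 37 for each divisor in increasing order:
12^1 ≡ 12 (mod 37)
12^2 ≡ 33 (mod 37)
12^3 ≡ 26 (mod 37)
12^4 ≡ 16 (mod 37)
12^6 ≡ 10 (mod 37)
12^9 ≡ 1 (mod 37) ✓
So ord_37(12) = 9, hence |⟨12⟩| = 9.
[(Z/37Z)^× : ⟨12⟩] = 36/9 = 4.

4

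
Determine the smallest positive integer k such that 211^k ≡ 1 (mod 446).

111

Since 211 ∈ (Z/446Z)^×, its order divides φ(446) = φ(2)·φ(223) = 1·222 = 222 = 2 · 3 · 37.
Divisors of 222: 1, 2, 3, 6, 37, 74, 111, 222.
Evaluate successive powers at the divisors of 222:
211^1 ≡ 211 (mod 446)
211^2 ≡ 367 (mod 446)
211^3 ≡ 279 (mod 446)
211^6 ≡ 237 (mod 446)
211^37 ≡ 39 (mod 446)
211^74 ≡ 183 (mod 446)
211^111 ≡ 1 (mod 446) ✓
The smallest such exponent is 111, so the order of 211 is 111.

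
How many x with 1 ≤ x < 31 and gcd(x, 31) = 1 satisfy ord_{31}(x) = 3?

2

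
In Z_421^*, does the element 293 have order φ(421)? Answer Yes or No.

No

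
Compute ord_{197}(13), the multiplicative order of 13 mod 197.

By Lagrange's theorem, ord_197(13) divides φ(197) = 197 − 1 = 196 = 2^2 · 7^2.
Divisors of 196: 1, 2, 4, 7, 14, 28, 49, 98, 196.
Check 13^d mod 197 for each divisor in increasing order:
13^1 ≡ 13 (mod 197)
13^2 ≡ 169 (mod 197)
13^4 ≡ 193 (mod 197)
13^7 ≡ 77 (mod 197)
13^14 ≡ 19 (mod 197)
13^28 ≡ 164 (mod 197)
13^49 ≡ 183 (mod 197)
13^98 ≡ 196 (mod 197)
13^196 ≡ 1 (mod 197) ✓
So ord_197(13) = 196.

196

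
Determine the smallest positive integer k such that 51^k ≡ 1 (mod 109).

108

The order of 51 must divide φ(109) = 109 − 1 = 108 = 2^2 · 3^3.
Divisors of 108: 1, 2, 3, 4, 6, 9, 12, 18, 27, 36, 54, 108.
Check 51^d mod 109 for each divisor in increasing order:
51^1 ≡ 51 (mod 109)
51^2 ≡ 94 (mod 109)
51^3 ≡ 107 (mod 109)
51^4 ≡ 7 (mod 109)
51^6 ≡ 4 (mod 109)
51^9 ≡ 101 (mod 109)
51^12 ≡ 16 (mod 109)
51^18 ≡ 64 (mod 109)
51^27 ≡ 33 (mod 109)
51^36 ≡ 63 (mod 109)
51^54 ≡ 108 (mod 109)
51^108 ≡ 1 (mod 109) ✓
So ord_109(51) = 108.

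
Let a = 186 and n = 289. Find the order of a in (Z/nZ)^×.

34

Since 186 ∈ (Z/289Z)^×, its order divides φ(289) = φ(17^2) = 17·(17−1) = 272 = 2^4 · 17.
Divisors of 272: 1, 2, 4, 8, 16, 17, 34, 68, 136, 272.
Test each divisor d:
186^1 ≡ 186 (mod 289)
186^2 ≡ 205 (mod 289)
186^4 ≡ 120 (mod 289)
186^8 ≡ 239 (mod 289)
186^16 ≡ 188 (mod 289)
186^17 ≡ 288 (mod 289)
186^34 ≡ 1 (mod 289) ✓
Hence ord(186) = 34.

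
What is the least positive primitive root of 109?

6

φ(109) = 109 − 1 = 108 = 2^2 · 3^3.
g is a primitive root iff g^(108/q) ≢ 1 (mod 109) for each prime q ∈ {2, 3}.
g = 2: 2^54 ≡ 108; 2^36 ≡ 1 — hits 1, so not a primitive root.
g = 3: 3^54 ≡ 1 — hits 1, so not a primitive root.
g = 4: 4^54 ≡ 1 — hits 1, so not a primitive root.
g = 5: 5^54 ≡ 1 — hits 1, so not a primitive root.
g = 6: 6^54 ≡ 108; 6^36 ≡ 63 — none is 1, so 6 is a primitive root.
So 6 is the smallest generator of (Z/109Z)^×.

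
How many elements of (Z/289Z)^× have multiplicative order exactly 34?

16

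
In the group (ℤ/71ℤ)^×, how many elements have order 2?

1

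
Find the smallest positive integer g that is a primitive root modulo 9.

2

φ(9) = φ(3^2) = 3·(3−1) = 6 = 2 · 3.
Test candidates g = 2, 3, … against the prime factors q ∈ {2, 3} of φ(9): g is a generator iff g^(6/q) ≢ 1 for every such q.
g = 2: 2^3 ≡ 8; 2^2 ≡ 4 — none is 1, so 2 is a primitive root.
So 2 is the smallest generator of (Z/9Z)^×.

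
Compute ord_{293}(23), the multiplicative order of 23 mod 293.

292

Since 23 ∈ (Z/293Z)^×, its order divides φ(293) = 293 − 1 = 292 = 2^2 · 73.
Divisors of 292: 1, 2, 4, 73, 146, 292.
Evaluate successive powers at the divisors of 292:
23^1 ≡ 23 (mod 293)
23^2 ≡ 236 (mod 293)
23^4 ≡ 26 (mod 293)
23^73 ≡ 155 (mod 293)
23^146 ≡ 292 (mod 293)
23^292 ≡ 1 (mod 293) ✓
So ord_293(23) = 292.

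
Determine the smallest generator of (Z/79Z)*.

φ(79) = 79 − 1 = 78 = 2 · 3 · 13.
g is a primitive root iff g^(78/q) ≢ 1 (mod 79) for each prime q ∈ {2, 3, 13}.
g = 2: 2^39 ≡ 1 — hits 1, so not a primitive root.
g = 3: 3^39 ≡ 78; 3^26 ≡ 23; 3^6 ≡ 18 — none is 1, so 3 is a primitive root.
So 3 is the smallest generator of (Z/79Z)^×.

3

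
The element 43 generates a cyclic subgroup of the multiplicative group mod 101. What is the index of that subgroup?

2

The order of 43 must divide φ(101) = 101 − 1 = 100 = 2^2 · 5^2.
Divisors of 100: 1, 2, 4, 5, 10, 20, 25, 50, 100.
Check 43^d mod 101 for each divisor in increasing order:
43^1 ≡ 43
43^2 ≡ 31
43^4 ≡ 52
43^5 ≡ 14
43^10 ≡ 95
43^20 ≡ 36
43^25 ≡ 100
43^50 ≡ 1
The order of 43 is 50, so the subgroup it generates has 50 elements.
The index is φ(101) / ord(43) = 100 / 50 = 2.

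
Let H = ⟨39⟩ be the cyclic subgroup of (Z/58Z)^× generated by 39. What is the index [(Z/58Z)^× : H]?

1

Since 39 ∈ (Z/58Z)^×, its order divides φ(58) = φ(2)·φ(29) = 1·28 = 28 = 2^2 · 7.
Divisors of 28: 1, 2, 4, 7, 14, 28.
Check 39^d mod 58 for each divisor in increasing order:
39^1 ≡ 39 (mod 58)
39^2 ≡ 13 (mod 58)
39^4 ≡ 53 (mod 58)
39^7 ≡ 17 (mod 58)
39^14 ≡ 57 (mod 58)
39^28 ≡ 1 (mod 58) ✓
Thus |⟨39⟩| = ord(39) = 28.
The index is φ(58) / ord(39) = 28 / 28 = 1.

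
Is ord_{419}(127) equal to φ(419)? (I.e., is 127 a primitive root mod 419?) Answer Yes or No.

φ(419) = 419 − 1 = 418 = 2 · 11 · 19.
Test 127^(418/q) mod 419 for each prime factor q of 418:
127^209 ≡ 418 (mod 419)  [q = 2: ≢ 1 ✓]
127^38 ≡ 152 (mod 419)  [q = 11: ≢ 1 ✓]
127^22 ≡ 329 (mod 419)  [q = 19: ≢ 1 ✓]
Every test exponent gives a nontrivial residue, hence 127 generates the full group.

Yes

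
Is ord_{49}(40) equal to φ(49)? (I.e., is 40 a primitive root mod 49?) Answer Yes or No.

Yes

φ(49) = φ(7^2) = 7·(7−1) = 42 = 2 · 3 · 7.
Test 40^(42/q) mod 49 for each prime factor q of 42:
40^21 ≡ 48 (mod 49)  [q = 2: ≢ 1 ✓]
40^14 ≡ 18 (mod 49)  [q = 3: ≢ 1 ✓]
40^6 ≡ 36 (mod 49)  [q = 7: ≢ 1 ✓]
Every test exponent gives a nontrivial residue, hence 40 generates the full group.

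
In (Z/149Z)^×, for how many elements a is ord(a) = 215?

0

φ(149) = 149 − 1 = 148 = 2^2 · 37.
(Z/149Z)^× is cyclic (|G| = 148); a cyclic group of order m has exactly φ(d) elements of each order d | m, and none otherwise.
Here 148 is not a multiple of 215, so there are no elements of order 215.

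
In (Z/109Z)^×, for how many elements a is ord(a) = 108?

φ(109) = 109 − 1 = 108 = 2^2 · 3^3.
(Z/109Z)^× is cyclic (|G| = 108); a cyclic group of order m has exactly φ(d) elements of each order d | m, and none otherwise.
108 = 2^2 · 3^3 divides 108, and φ(108) = 36.

36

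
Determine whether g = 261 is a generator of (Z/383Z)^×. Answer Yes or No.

φ(383) = 383 − 1 = 382 = 2 · 191.
An element g generates (Z/383Z)^× iff g^(382/q) ≢ 1 (mod 383) for each prime q ∈ {2, 191}.
261^191 ≡ 1 (mod 383)  [q = 2: ≡ 1 ✗]
261^2 ≡ 330 (mod 383)  [q = 191: ≢ 1 ✓]
261^191 ≡ 1 shows ord(261) | 191, strictly less than φ(383); not a primitive root.

No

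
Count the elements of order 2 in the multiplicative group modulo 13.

φ(13) = 13 − 1 = 12 = 2^2 · 3.
In a cyclic group of order 12, there are φ(d) elements of order d for each divisor d of 12, and zero for non-divisors.
2 | 12, and φ(2) = 2 − 1 = 1.

1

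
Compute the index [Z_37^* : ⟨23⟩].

3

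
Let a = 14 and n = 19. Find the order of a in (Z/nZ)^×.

18

ord(14) | φ(19) = 19 − 1 = 18 = 2 · 3^2.
Divisors of 18: 1, 2, 3, 6, 9, 18.
Check 14^d mod 19 for each divisor in increasing order:
14^1 ≡ 14 (mod 19)
14^2 ≡ 6 (mod 19)
14^3 ≡ 8 (mod 19)
14^6 ≡ 7 (mod 19)
14^9 ≡ 18 (mod 19)
14^18 ≡ 1 (mod 19) ✓
The smallest such exponent is 18, so the order of 14 is 18.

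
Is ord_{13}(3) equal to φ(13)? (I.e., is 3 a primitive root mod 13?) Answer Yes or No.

No

φ(13) = 13 − 1 = 12 = 2^2 · 3.
An element g generates (Z/13Z)^× iff g^(12/q) ≢ 1 (mod 13) for each prime q ∈ {2, 3}.
3^6 ≡ 1 (mod 13)  [q = 2: ≡ 1 ✗]
3^4 ≡ 3 (mod 13)  [q = 3: ≢ 1 ✓]
The check at q = 2 fails, so 3 generates a proper subgroup.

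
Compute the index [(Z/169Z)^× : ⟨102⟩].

By Lagrange's theorem, ord_169(102) divides φ(169) = φ(13^2) = 13·(13−1) = 156 = 2^2 · 3 · 13.
Divisors of 156: 1, 2, 3, 4, 6, 12, 13, 26, 39, 52, 78, 156.
Test each divisor d:
102^1 ≡ 102 (mod 169)
102^2 ≡ 95 (mod 169)
102^3 ≡ 57 (mod 169)
102^4 ≡ 68 (mod 169)
102^6 ≡ 38 (mod 169)
102^12 ≡ 92 (mod 169)
102^13 ≡ 89 (mod 169)
102^26 ≡ 147 (mod 169)
102^39 ≡ 70 (mod 169)
102^52 ≡ 146 (mod 169)
102^78 ≡ 168 (mod 169)
102^156 ≡ 1 (mod 169) ✓
Thus |⟨102⟩| = ord(102) = 156.
Index = |(Z/169Z)^×| / |⟨102⟩| = 156 / 156 = 1.

1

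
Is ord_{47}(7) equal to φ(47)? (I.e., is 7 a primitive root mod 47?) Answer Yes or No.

No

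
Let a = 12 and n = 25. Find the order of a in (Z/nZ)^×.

20

The order of 12 must divide φ(25) = φ(5^2) = 5·(5−1) = 20 = 2^2 · 5.
Divisors of 20: 1, 2, 4, 5, 10, 20.
Check 12^d mod 25 for each divisor in increasing order:
12^1 ≡ 12 (mod 25)
12^2 ≡ 19 (mod 25)
12^4 ≡ 11 (mod 25)
12^5 ≡ 7 (mod 25)
12^10 ≡ 24 (mod 25)
12^20 ≡ 1 (mod 25) ✓
The smallest such exponent is 20, so the order of 12 is 20.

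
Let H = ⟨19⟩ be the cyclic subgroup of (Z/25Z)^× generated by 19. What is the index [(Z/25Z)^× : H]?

The order of 19 must divide φ(25) = φ(5^2) = 5·(5−1) = 20 = 2^2 · 5.
Divisors of 20: 1, 2, 4, 5, 10, 20.
Test each divisor d:
19^1 ≡ 19
19^2 ≡ 11
19^4 ≡ 21
19^5 ≡ 24
19^10 ≡ 1
The order of 19 is 10, so the subgroup it generates has 10 elements.
Index = |(Z/25Z)^×| / |⟨19⟩| = 20 / 10 = 2.

2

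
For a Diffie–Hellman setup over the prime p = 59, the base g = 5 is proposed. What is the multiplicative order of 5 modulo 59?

29

Since 5 ∈ (Z/59Z)^×, its order divides φ(59) = 59 − 1 = 58 = 2 · 29.
Divisors of 58: 1, 2, 29, 58.
Test each divisor d:
5^1 ≡ 5 (mod 59)
5^2 ≡ 25 (mod 59)
5^29 ≡ 1 (mod 59) ✓
So ord_59(5) = 29.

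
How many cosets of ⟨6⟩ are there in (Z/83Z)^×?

1

ord(6) | φ(83) = 83 − 1 = 82 = 2 · 41.
Divisors of 82: 1, 2, 41, 82.
Evaluate successive powers at the divisors of 82:
6^1 ≡ 6 (mod 83)
6^2 ≡ 36 (mod 83)
6^41 ≡ 82 (mod 83)
6^82 ≡ 1 (mod 83) ✓
So ord_83(6) = 82, hence |⟨6⟩| = 82.
Index = |(Z/83Z)^×| / |⟨6⟩| = 82 / 82 = 1.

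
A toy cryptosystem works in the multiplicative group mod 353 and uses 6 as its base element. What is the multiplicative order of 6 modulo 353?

32

ord(6) | φ(353) = 353 − 1 = 352 = 2^5 · 11.
Divisors of 352: 1, 2, 4, 8, 11, 16, 22, 32, 44, 88, 176, 352.
Evaluate successive powers at the divisors of 352:
6^1 ≡ 6
6^2 ≡ 36
6^4 ≡ 237
6^8 ≡ 42
6^11 ≡ 247
6^16 ≡ 352
6^22 ≡ 293
6^32 ≡ 1
Therefore the multiplicative order of 6 modulo 353 is 32.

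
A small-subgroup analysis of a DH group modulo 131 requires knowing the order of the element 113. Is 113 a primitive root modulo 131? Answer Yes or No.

No

φ(131) = 131 − 1 = 130 = 2 · 5 · 13.
An element g generates (Z/131Z)^× iff g^(130/q) ≢ 1 (mod 131) for each prime q ∈ {2, 5, 13}.
113^65 ≡ 1 (mod 131)  [q = 2: ≡ 1 ✗]
113^26 ≡ 1 (mod 131)  [q = 5: ≡ 1 ✗]
113^10 ≡ 52 (mod 131)  [q = 13: ≢ 1 ✓]
The check at q = 2 fails, so 113 generates a proper subgroup.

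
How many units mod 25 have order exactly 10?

4

φ(25) = φ(5^2) = 5·(5−1) = 20 = 2^2 · 5.
Since (Z/25Z)^× is cyclic of order 20, the number of elements of order d is φ(d) when d | 20 and 0 otherwise.
10 = 2 · 5 divides 20, and φ(10) = 4.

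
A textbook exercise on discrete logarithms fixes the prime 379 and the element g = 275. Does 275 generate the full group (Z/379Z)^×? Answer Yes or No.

Yes

φ(379) = 379 − 1 = 378 = 2 · 3^3 · 7.
An element g generates (Z/379Z)^× iff g^(378/q) ≢ 1 (mod 379) for each prime q ∈ {2, 3, 7}.
275^189 ≡ 378 (mod 379)  [q = 2: ≢ 1 ✓]
275^126 ≡ 327 (mod 379)  [q = 3: ≢ 1 ✓]
275^54 ≡ 125 (mod 379)  [q = 7: ≢ 1 ✓]
None equal 1, so ord_379(275) = 378: 275 is a primitive root.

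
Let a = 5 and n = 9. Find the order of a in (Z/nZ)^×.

6

ord(5) | φ(9) = φ(3^2) = 3·(3−1) = 6 = 2 · 3.
Divisors of 6: 1, 2, 3, 6.
Check 5^d mod 9 for each divisor in increasing order:
5^1 ≡ 5 (mod 9)
5^2 ≡ 7 (mod 9)
5^3 ≡ 8 (mod 9)
5^6 ≡ 1 (mod 9) ✓
So ord_9(5) = 6.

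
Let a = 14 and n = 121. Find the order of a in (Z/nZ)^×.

55

ord(14) | φ(121) = φ(11^2) = 11·(11−1) = 110 = 2 · 5 · 11.
Divisors of 110: 1, 2, 5, 10, 11, 22, 55, 110.
Test each divisor d:
14^1 ≡ 14
14^2 ≡ 75
14^5 ≡ 100
14^10 ≡ 78
14^11 ≡ 3
14^22 ≡ 9
14^55 ≡ 1
The smallest such exponent is 55, so the order of 14 is 55.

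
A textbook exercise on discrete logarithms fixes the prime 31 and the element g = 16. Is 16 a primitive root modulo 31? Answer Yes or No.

No

φ(31) = 31 − 1 = 30 = 2 · 3 · 5.
An element g generates (Z/31Z)^× iff g^(30/q) ≢ 1 (mod 31) for each prime q ∈ {2, 3, 5}.
16^15 ≡ 1 (mod 31)  [q = 2: ≡ 1 ✗]
16^10 ≡ 1 (mod 31)  [q = 3: ≡ 1 ✗]
16^6 ≡ 16 (mod 31)  [q = 5: ≢ 1 ✓]
The check at q = 2 fails, so 16 generates a proper subgroup.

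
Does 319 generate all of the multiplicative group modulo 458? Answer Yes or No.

φ(458) = φ(2)·φ(229) = 1·228 = 228 = 2^2 · 3 · 19.
319 is a primitive root mod 458 iff 319^(φ(458)/q) ≢ 1 for every prime q | φ(458), i.e. q ∈ {2, 3, 19}.
319^114 ≡ 457 (mod 458)  [q = 2: ≢ 1 ✓]
319^76 ≡ 363 (mod 458)  [q = 3: ≢ 1 ✓]
319^12 ≡ 61 (mod 458)  [q = 19: ≢ 1 ✓]
None equal 1, so ord_458(319) = 228: 319 is a primitive root.

Yes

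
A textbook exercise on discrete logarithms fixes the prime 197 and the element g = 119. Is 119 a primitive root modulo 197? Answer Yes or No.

φ(197) = 197 − 1 = 196 = 2^2 · 7^2.
It suffices to check that the order of 119 is not a proper divisor of 196: compute 119^(196/q) for q ∈ {2, 7}.
119^98 ≡ 196 (mod 197)  [q = 2: ≢ 1 ✓]
119^28 ≡ 164 (mod 197)  [q = 7: ≢ 1 ✓]
All checks pass, so 119 has order 196 and is a primitive root modulo 197.

Yes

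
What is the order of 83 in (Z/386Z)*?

96

By Lagrange's theorem, ord_386(83) divides φ(386) = φ(2)·φ(193) = 1·192 = 192 = 2^6 · 3.
Divisors of 192: 1, 2, 3, 4, 6, 8, 12, 16, 24, 32, 48, 64, 96, 192.
Compute 83^d (mod 386) for the divisors d until we hit 1:
83^1 ≡ 83
83^2 ≡ 327
83^3 ≡ 121
83^4 ≡ 7
83^6 ≡ 359
83^8 ≡ 49
83^12 ≡ 343
83^16 ≡ 85
83^24 ≡ 305
83^32 ≡ 277
83^48 ≡ 385
83^64 ≡ 301
83^96 ≡ 1
The smallest such exponent is 96, so the order of 83 is 96.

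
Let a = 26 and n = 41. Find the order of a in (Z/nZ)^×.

ord(26) | φ(41) = 41 − 1 = 40 = 2^3 · 5.
Divisors of 40: 1, 2, 4, 5, 8, 10, 20, 40.
Check 26^d mod 41 for each divisor in increasing order:
26^1 ≡ 26 (mod 41)
26^2 ≡ 20 (mod 41)
26^4 ≡ 31 (mod 41)
26^5 ≡ 27 (mod 41)
26^8 ≡ 18 (mod 41)
26^10 ≡ 32 (mod 41)
26^20 ≡ 40 (mod 41)
26^40 ≡ 1 (mod 41) ✓
Hence ord(26) = 40.

40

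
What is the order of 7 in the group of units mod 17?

ord(7) | φ(17) = 17 − 1 = 16 = 2^4.
Divisors of 16: 1, 2, 4, 8, 16.
Check 7^d mod 17 for each divisor in increasing order:
7^1 ≡ 7 (mod 17)
7^2 ≡ 15 (mod 17)
7^4 ≡ 4 (mod 17)
7^8 ≡ 16 (mod 17)
7^16 ≡ 1 (mod 17) ✓
Therefore the multiplicative order of 7 modulo 17 is 16.

16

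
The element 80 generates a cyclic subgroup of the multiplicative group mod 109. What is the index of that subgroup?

4

By Lagrange's theorem, ord_109(80) divides φ(109) = 109 − 1 = 108 = 2^2 · 3^3.
Divisors of 108: 1, 2, 3, 4, 6, 9, 12, 18, 27, 36, 54, 108.
Evaluate successive powers at the divisors of 108:
80^1 ≡ 80
80^2 ≡ 78
80^3 ≡ 27
80^4 ≡ 89
80^6 ≡ 75
80^9 ≡ 63
80^12 ≡ 66
80^18 ≡ 45
80^27 ≡ 1
So ord_109(80) = 27, hence |⟨80⟩| = 27.
The index is φ(109) / ord(80) = 108 / 27 = 4.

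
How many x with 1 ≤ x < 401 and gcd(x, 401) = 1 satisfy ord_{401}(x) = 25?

20

φ(401) = 401 − 1 = 400 = 2^4 · 5^2.
In a cyclic group of order 400, there are φ(d) elements of order d for each divisor d of 400, and zero for non-divisors.
25 = 5^2 divides 400, and φ(25) = 20.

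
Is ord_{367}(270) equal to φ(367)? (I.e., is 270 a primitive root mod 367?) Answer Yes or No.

No

φ(367) = 367 − 1 = 366 = 2 · 3 · 61.
270 is a primitive root mod 367 iff 270^(φ(367)/q) ≢ 1 for every prime q | φ(367), i.e. q ∈ {2, 3, 61}.
270^183 ≡ 1 (mod 367)  [q = 2: ≡ 1 ✗]
270^122 ≡ 283 (mod 367)  [q = 3: ≢ 1 ✓]
270^6 ≡ 200 (mod 367)  [q = 61: ≢ 1 ✓]
Since 270^183 ≡ 1, the order of 270 divides 183 < 366, so 270 is not a primitive root.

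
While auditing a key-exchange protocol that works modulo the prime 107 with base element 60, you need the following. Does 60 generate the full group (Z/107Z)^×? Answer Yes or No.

φ(107) = 107 − 1 = 106 = 2 · 53.
60 is a primitive root mod 107 iff 60^(φ(107)/q) ≢ 1 for every prime q | φ(107), i.e. q ∈ {2, 53}.
60^53 ≡ 106 (mod 107)  [q = 2: ≢ 1 ✓]
60^2 ≡ 69 (mod 107)  [q = 53: ≢ 1 ✓]
All checks pass, so 60 has order 106 and is a primitive root modulo 107.

Yes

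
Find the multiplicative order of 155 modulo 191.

The order of 155 must divide φ(191) = 191 − 1 = 190 = 2 · 5 · 19.
Divisors of 190: 1, 2, 5, 10, 19, 38, 95, 190.
Compute 155^d (mod 191) for the divisors d until we hit 1:
155^1 ≡ 155 (mod 191)
155^2 ≡ 150 (mod 191)
155^5 ≡ 31 (mod 191)
155^10 ≡ 6 (mod 191)
155^19 ≡ 190 (mod 191)
155^38 ≡ 1 (mod 191) ✓
Therefore the multiplicative order of 155 modulo 191 is 38.

38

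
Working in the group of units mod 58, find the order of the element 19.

28

The order of 19 must divide φ(58) = φ(2)·φ(29) = 1·28 = 28 = 2^2 · 7.
Divisors of 28: 1, 2, 4, 7, 14, 28.
Test each divisor d:
19^1 ≡ 19 (mod 58)
19^2 ≡ 13 (mod 58)
19^4 ≡ 53 (mod 58)
19^7 ≡ 41 (mod 58)
19^14 ≡ 57 (mod 58)
19^28 ≡ 1 (mod 58) ✓
Therefore the multiplicative order of 19 modulo 58 is 28.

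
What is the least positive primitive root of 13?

2

φ(13) = 13 − 1 = 12 = 2^2 · 3.
g is a primitive root iff g^(12/q) ≢ 1 (mod 13) for each prime q ∈ {2, 3}.
g = 2: 2^6 ≡ 12; 2^4 ≡ 3 — none is 1, so 2 is a primitive root.
So 2 is the smallest generator of (Z/13Z)^×.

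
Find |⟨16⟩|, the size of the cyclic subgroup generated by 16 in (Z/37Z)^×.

9

By Lagrange's theorem, ord_37(16) divides φ(37) = 37 − 1 = 36 = 2^2 · 3^2.
Divisors of 36: 1, 2, 3, 4, 6, 9, 12, 18, 36.
Test each divisor d:
16^1 ≡ 16 (mod 37)
16^2 ≡ 34 (mod 37)
16^3 ≡ 26 (mod 37)
16^4 ≡ 9 (mod 37)
16^6 ≡ 10 (mod 37)
16^9 ≡ 1 (mod 37) ✓
The smallest such exponent is 9, so the order of 16 is 9.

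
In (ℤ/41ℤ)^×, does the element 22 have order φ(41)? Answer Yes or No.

Yes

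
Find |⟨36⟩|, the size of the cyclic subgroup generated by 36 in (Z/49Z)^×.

7

ord(36) | φ(49) = φ(7^2) = 7·(7−1) = 42 = 2 · 3 · 7.
Divisors of 42: 1, 2, 3, 6, 7, 14, 21, 42.
Test each divisor d:
36^1 ≡ 36 (mod 49)
36^2 ≡ 22 (mod 49)
36^3 ≡ 8 (mod 49)
36^6 ≡ 15 (mod 49)
36^7 ≡ 1 (mod 49) ✓
Hence ord(36) = 7.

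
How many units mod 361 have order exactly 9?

φ(361) = φ(19^2) = 19·(19−1) = 342 = 2 · 3^2 · 19.
(Z/361Z)^× is cyclic (|G| = 342); a cyclic group of order m has exactly φ(d) elements of each order d | m, and none otherwise.
9 = 3^2 divides 342, and φ(9) = 6.

6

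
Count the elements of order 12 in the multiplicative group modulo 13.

4

φ(13) = 13 − 1 = 12 = 2^2 · 3.
Since (Z/13Z)^× is cyclic of order 12, the number of elements of order d is φ(d) when d | 12 and 0 otherwise.
12 = 2^2 · 3 divides 12, and φ(12) = 4.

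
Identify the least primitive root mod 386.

5

φ(386) = φ(2)·φ(193) = 1·192 = 192 = 2^6 · 3.
g is a primitive root iff g^(192/q) ≢ 1 (mod 386) for each prime q ∈ {2, 3}.
g = 2: gcd(2, 386) = 2 > 1, not a unit — skip.
g = 3: 3^96 ≡ 1 — hits 1, so not a primitive root.
g = 4: gcd(4, 386) = 2 > 1, not a unit — skip.
g = 5: 5^96 ≡ 385; 5^64 ≡ 277 — none is 1, so 5 is a primitive root.
The smallest primitive root modulo 386 is 5.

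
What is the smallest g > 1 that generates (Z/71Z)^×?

φ(71) = 71 − 1 = 70 = 2 · 5 · 7.
g is a primitive root iff g^(70/q) ≢ 1 (mod 71) for each prime q ∈ {2, 5, 7}.
g = 2: 2^35 ≡ 1 — hits 1, so not a primitive root.
g = 3: 3^35 ≡ 1 — hits 1, so not a primitive root.
g = 4: 4^35 ≡ 1 — hits 1, so not a primitive root.
g = 5: 5^35 ≡ 1 — hits 1, so not a primitive root.
g = 6: 6^35 ≡ 1 — hits 1, so not a primitive root.
g = 7: 7^35 ≡ 70; 7^14 ≡ 54; 7^10 ≡ 45 — none is 1, so 7 is a primitive root.
Hence the least primitive root of 71 is 7.

7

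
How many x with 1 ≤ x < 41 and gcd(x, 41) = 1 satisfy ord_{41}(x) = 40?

16

φ(41) = 41 − 1 = 40 = 2^3 · 5.
In a cyclic group of order 40, there are φ(d) elements of order d for each divisor d of 40, and zero for non-divisors.
40 = 2^3 · 5 divides 40, and φ(40) = 16.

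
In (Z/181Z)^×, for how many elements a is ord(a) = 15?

8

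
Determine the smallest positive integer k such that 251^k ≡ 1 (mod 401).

400

By Lagrange's theorem, ord_401(251) divides φ(401) = 401 − 1 = 400 = 2^4 · 5^2.
Divisors of 400: 1, 2, 4, 5, 8, 10, 16, 20, 25, 40, 50, 80, 100, 200, 400.
Check 251^d mod 401 for each divisor in increasing order:
251^1 ≡ 251
251^2 ≡ 44
251^4 ≡ 332
251^5 ≡ 325
251^8 ≡ 350
251^10 ≡ 162
251^16 ≡ 195
251^20 ≡ 179
251^25 ≡ 30
251^40 ≡ 362
251^50 ≡ 98
251^80 ≡ 318
251^100 ≡ 381
251^200 ≡ 400
251^400 ≡ 1
Therefore the multiplicative order of 251 modulo 401 is 400.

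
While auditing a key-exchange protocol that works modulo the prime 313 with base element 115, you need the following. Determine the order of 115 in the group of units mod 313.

52

By Lagrange's theorem, ord_313(115) divides φ(313) = 313 − 1 = 312 = 2^3 · 3 · 13.
Divisors of 312: 1, 2, 3, 4, 6, 8, 12, 13, 24, 26, 39, 52, 78, 104, 156, 312.
Test each divisor d:
115^1 ≡ 115 (mod 313)
115^2 ≡ 79 (mod 313)
115^3 ≡ 8 (mod 313)
115^4 ≡ 294 (mod 313)
115^6 ≡ 64 (mod 313)
115^8 ≡ 48 (mod 313)
115^12 ≡ 27 (mod 313)
115^13 ≡ 288 (mod 313)
115^24 ≡ 103 (mod 313)
115^26 ≡ 312 (mod 313)
115^39 ≡ 25 (mod 313)
115^52 ≡ 1 (mod 313) ✓
The smallest such exponent is 52, so the order of 115 is 52.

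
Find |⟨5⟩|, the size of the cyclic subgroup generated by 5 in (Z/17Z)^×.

16

The order of 5 must divide φ(17) = 17 − 1 = 16 = 2^4.
Divisors of 16: 1, 2, 4, 8, 16.
Evaluate successive powers at the divisors of 16:
5^1 ≡ 5 (mod 17)
5^2 ≡ 8 (mod 17)
5^4 ≡ 13 (mod 17)
5^8 ≡ 16 (mod 17)
5^16 ≡ 1 (mod 17) ✓
The smallest such exponent is 16, so the order of 5 is 16.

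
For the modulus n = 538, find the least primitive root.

φ(538) = φ(2)·φ(269) = 1·268 = 268 = 2^2 · 67.
g is a primitive root iff g^(268/q) ≢ 1 (mod 538) for each prime q ∈ {2, 67}.
g = 2: gcd(2, 538) = 2 > 1, not a unit — skip.
g = 3: 3^134 ≡ 537; 3^4 ≡ 81 — none is 1, so 3 is a primitive root.
The smallest primitive root modulo 538 is 3.

3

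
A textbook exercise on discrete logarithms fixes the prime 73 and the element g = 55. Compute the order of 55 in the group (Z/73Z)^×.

Since 55 ∈ (Z/73Z)^×, its order divides φ(73) = 73 − 1 = 72 = 2^3 · 3^2.
Divisors of 72: 1, 2, 3, 4, 6, 8, 9, 12, 18, 24, 36, 72.
Evaluate successive powers at the divisors of 72:
55^1 ≡ 55
55^2 ≡ 32
55^3 ≡ 8
55^4 ≡ 2
55^6 ≡ 64
55^8 ≡ 4
55^9 ≡ 1
The smallest such exponent is 9, so the order of 55 is 9.

9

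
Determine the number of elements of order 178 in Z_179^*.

88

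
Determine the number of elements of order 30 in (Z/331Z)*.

8

φ(331) = 331 − 1 = 330 = 2 · 3 · 5 · 11.
(Z/331Z)^× is cyclic (|G| = 330); a cyclic group of order m has exactly φ(d) elements of each order d | m, and none otherwise.
30 = 2 · 3 · 5 divides 330, and φ(30) = 8.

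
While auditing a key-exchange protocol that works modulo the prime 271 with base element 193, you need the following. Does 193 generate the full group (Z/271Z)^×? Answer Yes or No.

Yes

φ(271) = 271 − 1 = 270 = 2 · 3^3 · 5.
An element g generates (Z/271Z)^× iff g^(270/q) ≢ 1 (mod 271) for each prime q ∈ {2, 3, 5}.
193^135 ≡ 270 (mod 271)  [q = 2: ≢ 1 ✓]
193^90 ≡ 242 (mod 271)  [q = 3: ≢ 1 ✓]
193^54 ≡ 10 (mod 271)  [q = 5: ≢ 1 ✓]
Every test exponent gives a nontrivial residue, hence 193 generates the full group.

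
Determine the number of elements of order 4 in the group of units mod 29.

2

φ(29) = 29 − 1 = 28 = 2^2 · 7.
(Z/29Z)^× is cyclic (|G| = 28); a cyclic group of order m has exactly φ(d) elements of each order d | m, and none otherwise.
4 = 2^2 divides 28, and φ(4) = 2.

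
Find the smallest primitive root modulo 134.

φ(134) = φ(2)·φ(67) = 1·66 = 66 = 2 · 3 · 11.
g is a primitive root iff g^(66/q) ≢ 1 (mod 134) for each prime q ∈ {2, 3, 11}.
g = 2: gcd(2, 134) = 2 > 1, not a unit — skip.
g = 3: 3^33 ≡ 133; 3^22 ≡ 1 — hits 1, so not a primitive root.
g = 4: gcd(4, 134) = 2 > 1, not a unit — skip.
g = 5: 5^33 ≡ 133; 5^22 ≡ 1 — hits 1, so not a primitive root.
g = 6: gcd(6, 134) = 2 > 1, not a unit — skip.
g = 7: 7^33 ≡ 133; 7^22 ≡ 29; 7^6 ≡ 131 — none is 1, so 7 is a primitive root.
So 7 is the smallest generator of (Z/134Z)^×.

7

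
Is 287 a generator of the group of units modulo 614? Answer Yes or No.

φ(614) = φ(2)·φ(307) = 1·306 = 306 = 2 · 3^2 · 17.
Test 287^(306/q) mod 614 for each prime factor q of 306:
287^153 ≡ 1 (mod 614)  [q = 2: ≡ 1 ✗]
287^102 ≡ 289 (mod 614)  [q = 3: ≢ 1 ✓]
287^18 ≡ 1 (mod 614)  [q = 17: ≡ 1 ✗]
Since 287^153 ≡ 1, the order of 287 divides 153 < 306, so 287 is not a primitive root.

No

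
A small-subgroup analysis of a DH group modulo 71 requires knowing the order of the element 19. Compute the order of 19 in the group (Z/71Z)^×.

Since 19 ∈ (Z/71Z)^×, its order divides φ(71) = 71 − 1 = 70 = 2 · 5 · 7.
Divisors of 70: 1, 2, 5, 7, 10, 14, 35, 70.
Evaluate successive powers at the divisors of 70:
19^1 ≡ 19 (mod 71)
19^2 ≡ 6 (mod 71)
19^5 ≡ 45 (mod 71)
19^7 ≡ 57 (mod 71)
19^10 ≡ 37 (mod 71)
19^14 ≡ 54 (mod 71)
19^35 ≡ 1 (mod 71) ✓
The smallest such exponent is 35, so the order of 19 is 35.

35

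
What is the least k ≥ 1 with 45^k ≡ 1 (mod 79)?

By Lagrange's theorem, ord_79(45) divides φ(79) = 79 − 1 = 78 = 2 · 3 · 13.
Divisors of 78: 1, 2, 3, 6, 13, 26, 39, 78.
Test each divisor d:
45^1 ≡ 45 (mod 79)
45^2 ≡ 50 (mod 79)
45^3 ≡ 38 (mod 79)
45^6 ≡ 22 (mod 79)
45^13 ≡ 55 (mod 79)
45^26 ≡ 23 (mod 79)
45^39 ≡ 1 (mod 79) ✓
The smallest such exponent is 39, so the order of 45 is 39.

39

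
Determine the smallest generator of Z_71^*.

φ(71) = 71 − 1 = 70 = 2 · 5 · 7.
g is a primitive root iff g^(70/q) ≢ 1 (mod 71) for each prime q ∈ {2, 5, 7}.
g = 2: 2^35 ≡ 1 — hits 1, so not a primitive root.
g = 3: 3^35 ≡ 1 — hits 1, so not a primitive root.
g = 4: 4^35 ≡ 1 — hits 1, so not a primitive root.
g = 5: 5^35 ≡ 1 — hits 1, so not a primitive root.
g = 6: 6^35 ≡ 1 — hits 1, so not a primitive root.
g = 7: 7^35 ≡ 70; 7^14 ≡ 54; 7^10 ≡ 45 — none is 1, so 7 is a primitive root.
So 7 is the smallest generator of (Z/71Z)^×.

7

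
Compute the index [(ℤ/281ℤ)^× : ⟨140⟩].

8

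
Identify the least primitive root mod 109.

6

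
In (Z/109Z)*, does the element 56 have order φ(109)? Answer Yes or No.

Yes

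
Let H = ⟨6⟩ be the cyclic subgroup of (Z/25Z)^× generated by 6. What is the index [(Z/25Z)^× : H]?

The order of 6 must divide φ(25) = φ(5^2) = 5·(5−1) = 20 = 2^2 · 5.
Divisors of 20: 1, 2, 4, 5, 10, 20.
Compute 6^d (mod 25) for the divisors d until we hit 1:
6^1 ≡ 6 (mod 25)
6^2 ≡ 11 (mod 25)
6^4 ≡ 21 (mod 25)
6^5 ≡ 1 (mod 25) ✓
The order of 6 is 5, so the subgroup it generates has 5 elements.
Index = |(Z/25Z)^×| / |⟨6⟩| = 20 / 5 = 4.

4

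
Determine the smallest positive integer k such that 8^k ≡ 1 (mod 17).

8

The order of 8 must divide φ(17) = 17 − 1 = 16 = 2^4.
Divisors of 16: 1, 2, 4, 8, 16.
Test each divisor d:
8^1 ≡ 8 (mod 17)
8^2 ≡ 13 (mod 17)
8^4 ≡ 16 (mod 17)
8^8 ≡ 1 (mod 17) ✓
Therefore the multiplicative order of 8 modulo 17 is 8.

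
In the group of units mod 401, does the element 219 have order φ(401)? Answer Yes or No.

Yes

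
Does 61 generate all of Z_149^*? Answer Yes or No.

φ(149) = 149 − 1 = 148 = 2^2 · 37.
61 is a primitive root mod 149 iff 61^(φ(149)/q) ≢ 1 for every prime q | φ(149), i.e. q ∈ {2, 37}.
61^74 ≡ 1 (mod 149)  [q = 2: ≡ 1 ✗]
61^4 ≡ 16 (mod 149)  [q = 37: ≢ 1 ✓]
Since 61^74 ≡ 1, the order of 61 divides 74 < 148, so 61 is not a primitive root.

No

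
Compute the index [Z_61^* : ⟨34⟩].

The order of 34 must divide φ(61) = 61 − 1 = 60 = 2^2 · 3 · 5.
Divisors of 60: 1, 2, 3, 4, 5, 6, 10, 12, 15, 20, 30, 60.
Compute 34^d (mod 61) for the divisors d until we hit 1:
34^1 ≡ 34 (mod 61)
34^2 ≡ 58 (mod 61)
34^3 ≡ 20 (mod 61)
34^4 ≡ 9 (mod 61)
34^5 ≡ 1 (mod 61) ✓
Thus |⟨34⟩| = ord(34) = 5.
The index is φ(61) / ord(34) = 60 / 5 = 12.

12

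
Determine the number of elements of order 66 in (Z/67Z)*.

20

φ(67) = 67 − 1 = 66 = 2 · 3 · 11.
(Z/67Z)^× is cyclic (|G| = 66); a cyclic group of order m has exactly φ(d) elements of each order d | m, and none otherwise.
66 = 2 · 3 · 11 divides 66, and φ(66) = 20.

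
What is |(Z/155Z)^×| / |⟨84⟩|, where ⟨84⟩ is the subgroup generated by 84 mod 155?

The order of 84 must divide φ(155) = φ(5·31) = (5−1)·(31−1) = 4·30 = 120 = 2^3 · 3 · 5.
Divisors of 120: 1, 2, 3, 4, 5, 6, 8, 10, 12, 15, 20, 24, 30, 40, 60, 120.
Evaluate successive powers at the divisors of 120:
84^1 ≡ 84 (mod 155)
84^2 ≡ 81 (mod 155)
84^3 ≡ 139 (mod 155)
84^4 ≡ 51 (mod 155)
84^5 ≡ 99 (mod 155)
84^6 ≡ 101 (mod 155)
84^8 ≡ 121 (mod 155)
84^10 ≡ 36 (mod 155)
84^12 ≡ 126 (mod 155)
84^15 ≡ 154 (mod 155)
84^20 ≡ 56 (mod 155)
84^24 ≡ 66 (mod 155)
84^30 ≡ 1 (mod 155) ✓
Thus |⟨84⟩| = ord(84) = 30.
Index = |(Z/155Z)^×| / |⟨84⟩| = 120 / 30 = 4.

4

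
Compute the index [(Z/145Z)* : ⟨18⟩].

ord(18) | φ(145) = φ(5·29) = (5−1)·(29−1) = 4·28 = 112 = 2^4 · 7.
Divisors of 112: 1, 2, 4, 7, 8, 14, 16, 28, 56, 112.
Check 18^d mod 145 for each divisor in increasing order:
18^1 ≡ 18 (mod 145)
18^2 ≡ 34 (mod 145)
18^4 ≡ 141 (mod 145)
18^7 ≡ 17 (mod 145)
18^8 ≡ 16 (mod 145)
18^14 ≡ 144 (mod 145)
18^16 ≡ 111 (mod 145)
18^28 ≡ 1 (mod 145) ✓
So ord_145(18) = 28, hence |⟨18⟩| = 28.
The index is φ(145) / ord(18) = 112 / 28 = 4.

4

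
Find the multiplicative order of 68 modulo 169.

39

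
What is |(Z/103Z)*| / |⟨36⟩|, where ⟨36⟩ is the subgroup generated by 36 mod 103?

ord(36) | φ(103) = 103 − 1 = 102 = 2 · 3 · 17.
Divisors of 102: 1, 2, 3, 6, 17, 34, 51, 102.
Test each divisor d:
36^1 ≡ 36 (mod 103)
36^2 ≡ 60 (mod 103)
36^3 ≡ 100 (mod 103)
36^6 ≡ 9 (mod 103)
36^17 ≡ 46 (mod 103)
36^34 ≡ 56 (mod 103)
36^51 ≡ 1 (mod 103) ✓
The order of 36 is 51, so the subgroup it generates has 51 elements.
[(Z/103Z)^× : ⟨36⟩] = 102/51 = 2.

2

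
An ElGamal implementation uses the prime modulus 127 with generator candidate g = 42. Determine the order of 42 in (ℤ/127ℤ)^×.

63

Since 42 ∈ (Z/127Z)^×, its order divides φ(127) = 127 − 1 = 126 = 2 · 3^2 · 7.
Divisors of 126: 1, 2, 3, 6, 7, 9, 14, 18, 21, 42, 63, 126.
Evaluate successive powers at the divisors of 126:
42^1 ≡ 42
42^2 ≡ 113
42^3 ≡ 47
42^6 ≡ 50
42^7 ≡ 68
42^9 ≡ 64
42^14 ≡ 52
42^18 ≡ 32
42^21 ≡ 107
42^42 ≡ 19
42^63 ≡ 1
The smallest such exponent is 63, so the order of 42 is 63.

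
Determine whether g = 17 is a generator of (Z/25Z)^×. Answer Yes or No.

Yes

φ(25) = φ(5^2) = 5·(5−1) = 20 = 2^2 · 5.
An element g generates (Z/25Z)^× iff g^(20/q) ≢ 1 (mod 25) for each prime q ∈ {2, 5}.
17^10 ≡ 24 (mod 25)  [q = 2: ≢ 1 ✓]
17^4 ≡ 21 (mod 25)  [q = 5: ≢ 1 ✓]
Every test exponent gives a nontrivial residue, hence 17 generates the full group.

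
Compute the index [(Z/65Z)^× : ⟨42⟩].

4

By Lagrange's theorem, ord_65(42) divides φ(65) = φ(5·13) = (5−1)·(13−1) = 4·12 = 48 = 2^4 · 3.
Divisors of 48: 1, 2, 3, 4, 6, 8, 12, 16, 24, 48.
Check 42^d mod 65 for each divisor in increasing order:
42^1 ≡ 42 (mod 65)
42^2 ≡ 9 (mod 65)
42^3 ≡ 53 (mod 65)
42^4 ≡ 16 (mod 65)
42^6 ≡ 14 (mod 65)
42^8 ≡ 61 (mod 65)
42^12 ≡ 1 (mod 65) ✓
So ord_65(42) = 12, hence |⟨42⟩| = 12.
Index = |(Z/65Z)^×| / |⟨42⟩| = 48 / 12 = 4.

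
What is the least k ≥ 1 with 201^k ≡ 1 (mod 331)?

330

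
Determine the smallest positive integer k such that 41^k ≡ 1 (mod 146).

18

ord(41) | φ(146) = φ(2)·φ(73) = 1·72 = 72 = 2^3 · 3^2.
Divisors of 72: 1, 2, 3, 4, 6, 8, 9, 12, 18, 24, 36, 72.
Check 41^d mod 146 for each divisor in increasing order:
41^1 ≡ 41 (mod 146)
41^2 ≡ 75 (mod 146)
41^3 ≡ 9 (mod 146)
41^4 ≡ 77 (mod 146)
41^6 ≡ 81 (mod 146)
41^8 ≡ 89 (mod 146)
41^9 ≡ 145 (mod 146)
41^12 ≡ 137 (mod 146)
41^18 ≡ 1 (mod 146) ✓
So ord_146(41) = 18.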